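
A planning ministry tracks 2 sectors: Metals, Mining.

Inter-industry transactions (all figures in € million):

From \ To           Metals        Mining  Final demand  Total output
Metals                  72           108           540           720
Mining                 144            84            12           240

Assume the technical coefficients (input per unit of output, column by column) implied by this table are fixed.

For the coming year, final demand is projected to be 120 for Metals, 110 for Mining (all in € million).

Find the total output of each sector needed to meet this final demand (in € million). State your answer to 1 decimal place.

x_1 = 257.6, x_2 = 248.5

Technical coefficients a_ij = z_ij / X_j:
  a_11 = 72/720 = 0.10, a_21 = 144/720 = 0.20
  a_12 = 108/240 = 0.45, a_22 = 84/240 = 0.35
I − A =
  [   0.90    -0.45]
  [  -0.20     0.65]
det(I−A) = (0.90)(0.65) − (-0.45)(-0.20) = 0.4950
adj(I−A) = [[0.65, 0.45], [0.20, 0.90]]
(I − A)⁻¹ = adj(I−A) / det(I−A) ≈
  [   1.3131     0.9091]
  [   0.4040     1.8182]
x = (I − A)⁻¹ d = adj(I−A)·d / det(I−A), with det(I−A) = 0.4950:
  x_1 = (0.65·120 + 0.45·110) / 0.4950 = 127.50 / 0.4950 ≈ 257.6
  x_2 = (0.20·120 + 0.90·110) / 0.4950 = 123.00 / 0.4950 ≈ 248.5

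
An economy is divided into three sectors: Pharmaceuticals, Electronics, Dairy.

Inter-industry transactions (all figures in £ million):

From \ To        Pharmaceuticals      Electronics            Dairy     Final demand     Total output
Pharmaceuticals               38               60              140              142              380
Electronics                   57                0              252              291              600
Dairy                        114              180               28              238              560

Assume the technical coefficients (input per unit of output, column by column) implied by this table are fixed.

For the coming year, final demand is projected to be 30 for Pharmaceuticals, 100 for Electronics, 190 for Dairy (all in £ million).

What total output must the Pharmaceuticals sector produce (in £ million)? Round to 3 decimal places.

Technical coefficients a_ij = z_ij / X_j:
  a_PP = 38/380 = 0.10, a_EP = 57/380 = 0.15, a_DP = 114/380 = 0.30
  a_PE = 60/600 = 0.10, a_EE = 0/600 = 0.00, a_DE = 180/600 = 0.30
  a_PD = 140/560 = 0.25, a_ED = 252/560 = 0.45, a_DD = 28/560 = 0.05
I − A =
  [   0.90    -0.10    -0.25]
  [  -0.15     1.00    -0.45]
  [  -0.30    -0.30     0.95]
Cofactors of I−A, C_ij = (−1)^(i+j)·(minor ij) (rows/columns in the sector order above):
  C_11 = (1.00)(0.95) − (-0.45)(-0.30) = 0.8150
  C_12 = −[(-0.15)(0.95) − (-0.45)(-0.30)] = 0.2775
  C_13 = (-0.15)(-0.30) − (1.00)(-0.30) = 0.3450
  C_21 = −[(-0.10)(0.95) − (-0.25)(-0.30)] = 0.1700
  C_22 = (0.90)(0.95) − (-0.25)(-0.30) = 0.7800
  C_23 = −[(0.90)(-0.30) − (-0.10)(-0.30)] = 0.3000
  C_31 = (-0.10)(-0.45) − (-0.25)(1.00) = 0.2950
  C_32 = −[(0.90)(-0.45) − (-0.25)(-0.15)] = 0.4425
  C_33 = (0.90)(1.00) − (-0.10)(-0.15) = 0.8850
det(I−A) = Σ_j (I−A)_1j·C_1j = (0.90)(0.8150) + (-0.10)(0.2775) + (-0.25)(0.3450) = 0.6195
adj(I−A) = Cᵀ =
  [ 0.8150   0.1700   0.2950]
  [ 0.2775   0.7800   0.4425]
  [ 0.3450   0.3000   0.8850]
(I − A)⁻¹ = adj(I−A) / det(I−A) ≈
  [   1.3156     0.2744     0.4762]
  [   0.4479     1.2591     0.7143]
  [   0.5569     0.4843     1.4286]
x = (I − A)⁻¹ d = adj(I−A)·d / det(I−A), with det(I−A) = 0.6195:
  x_P = (0.8150·30 + 0.1700·100 + 0.2950·190) / 0.6195 = 97.50 / 0.6195 ≈ 157.385
  x_E = (0.2775·30 + 0.7800·100 + 0.4425·190) / 0.6195 = 170.40 / 0.6195 ≈ 275.061
  x_D = (0.3450·30 + 0.3000·100 + 0.8850·190) / 0.6195 = 208.50 / 0.6195 ≈ 336.562

x_P = 157.385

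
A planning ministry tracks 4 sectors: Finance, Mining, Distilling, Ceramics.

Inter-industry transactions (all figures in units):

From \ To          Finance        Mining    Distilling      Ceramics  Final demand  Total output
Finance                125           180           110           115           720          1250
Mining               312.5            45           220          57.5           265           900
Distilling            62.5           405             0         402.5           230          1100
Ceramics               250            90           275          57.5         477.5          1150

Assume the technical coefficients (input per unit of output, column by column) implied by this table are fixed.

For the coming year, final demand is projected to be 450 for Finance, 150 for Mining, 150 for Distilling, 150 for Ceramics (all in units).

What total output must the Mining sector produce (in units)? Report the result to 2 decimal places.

Technical coefficients a_ij = z_ij / X_j:
  a_11 = 125/1250 = 0.10, a_21 = 312.5/1250 = 0.25, a_31 = 62.5/1250 = 0.05, a_41 = 250/1250 = 0.20
  a_12 = 180/900 = 0.20, a_22 = 45/900 = 0.05, a_32 = 405/900 = 0.45, a_42 = 90/900 = 0.10
  a_13 = 110/1100 = 0.10, a_23 = 220/1100 = 0.20, a_33 = 0/1100 = 0.00, a_43 = 275/1100 = 0.25
  a_14 = 115/1150 = 0.10, a_24 = 57.5/1150 = 0.05, a_34 = 402.5/1150 = 0.35, a_44 = 57.5/1150 = 0.05
I − A =
  [   0.90    -0.20    -0.10    -0.10]
  [  -0.25     0.95    -0.20    -0.05]
  [  -0.05    -0.45     1.00    -0.35]
  [  -0.20    -0.10    -0.25     0.95]
Compute the cofactors C_ij = (−1)^(i+j)·(3×3 minor ij) of I−A; the adjugate is their transpose:
adj(I−A) = Cᵀ =
  [ 0.71625   0.24000   0.15600   0.14550]
  [ 0.24975   0.74325   0.20925   0.14250]
  [ 0.23150   0.43125   0.73675   0.31850]
  [ 0.23800   0.24225   0.24875   0.70600]
det(I−A) = Σ_j (I−A)_1j·C_1j = (0.90)(0.71625) + (-0.20)(0.24975) + (-0.10)(0.23150) + (-0.10)(0.23800) = 0.547725
(I − A)⁻¹ = adj(I−A) / det(I−A) ≈
  [   1.3077     0.4382     0.2848     0.2656]
  [   0.4560     1.3570     0.3820     0.2602]
  [   0.4227     0.7873     1.3451     0.5815]
  [   0.4345     0.4423     0.4542     1.2890]
x = (I − A)⁻¹ d = adj(I−A)·d / det(I−A), with det(I−A) = 0.547725:
  x_1 = (0.71625·450 + 0.24000·150 + 0.15600·150 + 0.14550·150) / 0.547725 = 403.5375 / 0.547725 ≈ 736.75
  x_2 = (0.24975·450 + 0.74325·150 + 0.20925·150 + 0.14250·150) / 0.547725 = 276.6375 / 0.547725 ≈ 505.07
  x_3 = (0.23150·450 + 0.43125·150 + 0.73675·150 + 0.31850·150) / 0.547725 = 327.15 / 0.547725 ≈ 597.29
  x_4 = (0.23800·450 + 0.24225·150 + 0.24875·150 + 0.70600·150) / 0.547725 = 286.65 / 0.547725 ≈ 523.35

x_2 = 505.07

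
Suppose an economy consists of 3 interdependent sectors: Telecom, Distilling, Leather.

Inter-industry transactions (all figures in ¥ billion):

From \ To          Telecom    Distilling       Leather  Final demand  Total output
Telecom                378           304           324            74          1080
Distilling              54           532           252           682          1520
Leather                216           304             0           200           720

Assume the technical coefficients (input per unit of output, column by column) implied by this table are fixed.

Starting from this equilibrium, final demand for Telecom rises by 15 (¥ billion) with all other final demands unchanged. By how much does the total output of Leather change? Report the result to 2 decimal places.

Technical coefficients a_ij = z_ij / X_j:
  a_TT = 378/1080 = 0.35, a_DT = 54/1080 = 0.05, a_LT = 216/1080 = 0.20
  a_TD = 304/1520 = 0.20, a_DD = 532/1520 = 0.35, a_LD = 304/1520 = 0.20
  a_TL = 324/720 = 0.45, a_DL = 252/720 = 0.35, a_LL = 0/720 = 0.00
I − A =
  [   0.65    -0.20    -0.45]
  [  -0.05     0.65    -0.35]
  [  -0.20    -0.20     1.00]
Cofactors of I−A, C_ij = (−1)^(i+j)·(minor ij) (rows/columns in the sector order above):
  C_11 = (0.65)(1.00) − (-0.35)(-0.20) = 0.5800
  C_12 = −[(-0.05)(1.00) − (-0.35)(-0.20)] = 0.1200
  C_13 = (-0.05)(-0.20) − (0.65)(-0.20) = 0.1400
  C_21 = −[(-0.20)(1.00) − (-0.45)(-0.20)] = 0.2900
  C_22 = (0.65)(1.00) − (-0.45)(-0.20) = 0.5600
  C_23 = −[(0.65)(-0.20) − (-0.20)(-0.20)] = 0.1700
  C_31 = (-0.20)(-0.35) − (-0.45)(0.65) = 0.3625
  C_32 = −[(0.65)(-0.35) − (-0.45)(-0.05)] = 0.2500
  C_33 = (0.65)(0.65) − (-0.20)(-0.05) = 0.4125
det(I−A) = Σ_j (I−A)_1j·C_1j = (0.65)(0.5800) + (-0.20)(0.1200) + (-0.45)(0.1400) = 0.2900
adj(I−A) = Cᵀ =
  [ 0.5800   0.2900   0.3625]
  [ 0.1200   0.5600   0.2500]
  [ 0.1400   0.1700   0.4125]
(I − A)⁻¹ = adj(I−A) / det(I−A) ≈
  [   2.0000     1.0000     1.2500]
  [   0.4138     1.9310     0.8621]
  [   0.4828     0.5862     1.4224]
Δx = (I − A)⁻¹ Δd with Δd having +15 in the Telecom component and 0 elsewhere.
So Δx_L = L_LT · (+15), where L_LT = adj(I−A)_LT / det(I−A) = 0.1400 / 0.2900.
Δx_L = 0.1400 × (+15) / 0.2900 = 2.10 / 0.2900 ≈ 7.24.

Δx_L = 7.24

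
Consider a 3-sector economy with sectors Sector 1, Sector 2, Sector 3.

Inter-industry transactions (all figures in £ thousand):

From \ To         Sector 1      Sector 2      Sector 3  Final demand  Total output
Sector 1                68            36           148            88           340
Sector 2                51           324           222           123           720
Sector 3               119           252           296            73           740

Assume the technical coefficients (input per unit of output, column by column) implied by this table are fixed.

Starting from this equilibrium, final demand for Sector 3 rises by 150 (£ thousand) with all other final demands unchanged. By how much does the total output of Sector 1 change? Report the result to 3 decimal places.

Δx_1 = 154.639

Technical coefficients a_ij = z_ij / X_j:
  a_11 = 68/340 = 0.20, a_21 = 51/340 = 0.15, a_31 = 119/340 = 0.35
  a_12 = 36/720 = 0.05, a_22 = 324/720 = 0.45, a_32 = 252/720 = 0.35
  a_13 = 148/740 = 0.20, a_23 = 222/740 = 0.30, a_33 = 296/740 = 0.40
I − A =
  [   0.80    -0.05    -0.20]
  [  -0.15     0.55    -0.30]
  [  -0.35    -0.35     0.60]
Cofactors of I−A, C_ij = (−1)^(i+j)·(minor ij) (rows/columns in the sector order above):
  C_11 = (0.55)(0.60) − (-0.30)(-0.35) = 0.2250
  C_12 = −[(-0.15)(0.60) − (-0.30)(-0.35)] = 0.1950
  C_13 = (-0.15)(-0.35) − (0.55)(-0.35) = 0.2450
  C_21 = −[(-0.05)(0.60) − (-0.20)(-0.35)] = 0.1000
  C_22 = (0.80)(0.60) − (-0.20)(-0.35) = 0.4100
  C_23 = −[(0.80)(-0.35) − (-0.05)(-0.35)] = 0.2975
  C_31 = (-0.05)(-0.30) − (-0.20)(0.55) = 0.1250
  C_32 = −[(0.80)(-0.30) − (-0.20)(-0.15)] = 0.2700
  C_33 = (0.80)(0.55) − (-0.05)(-0.15) = 0.4325
det(I−A) = Σ_j (I−A)_1j·C_1j = (0.80)(0.2250) + (-0.05)(0.1950) + (-0.20)(0.2450) = 0.12125
adj(I−A) = Cᵀ =
  [ 0.2250   0.1000   0.1250]
  [ 0.1950   0.4100   0.2700]
  [ 0.2450   0.2975   0.4325]
(I − A)⁻¹ = adj(I−A) / det(I−A) ≈
  [   1.8557     0.8247     1.0309]
  [   1.6082     3.3814     2.2268]
  [   2.0206     2.4536     3.5670]
Δx = (I − A)⁻¹ Δd with Δd having +150 in the Sector 3 component and 0 elsewhere.
So Δx_1 = L_13 · (+150), where L_13 = adj(I−A)_13 / det(I−A) = 0.1250 / 0.12125.
Δx_1 = 0.1250 × (+150) / 0.12125 = 18.75 / 0.12125 ≈ 154.639.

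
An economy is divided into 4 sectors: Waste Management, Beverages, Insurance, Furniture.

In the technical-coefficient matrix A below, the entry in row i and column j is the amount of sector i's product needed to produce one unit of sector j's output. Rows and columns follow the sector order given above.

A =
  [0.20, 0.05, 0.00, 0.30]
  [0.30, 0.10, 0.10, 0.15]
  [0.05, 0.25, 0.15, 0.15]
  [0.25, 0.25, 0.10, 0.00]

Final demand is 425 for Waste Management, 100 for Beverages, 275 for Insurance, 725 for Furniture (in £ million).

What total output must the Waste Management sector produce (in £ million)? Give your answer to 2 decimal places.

I − A =
  [   0.80    -0.05     0.00    -0.30]
  [  -0.30     0.90    -0.10    -0.15]
  [  -0.05    -0.25     0.85    -0.15]
  [  -0.25    -0.25    -0.10     1.00]
Compute the cofactors C_ij = (−1)^(i+j)·(3×3 minor ij) of I−A; the adjugate is their transpose:
adj(I−A) = Cᵀ =
  [ 0.687125   0.113000   0.040250   0.229125]
  [ 0.291875   0.602750   0.093500   0.192000]
  [ 0.172500   0.219375   0.583125   0.172125]
  [ 0.262000   0.200875   0.091750   0.579000]
det(I−A) = Σ_j (I−A)_1j·C_1j = (0.80)(0.687125) + (-0.05)(0.291875) + (0.00)(0.172500) + (-0.30)(0.262000) = 0.45650625
(I − A)⁻¹ = adj(I−A) / det(I−A) ≈
  [   1.5052     0.2475     0.0882     0.5019]
  [   0.6394     1.3204     0.2048     0.4206]
  [   0.3779     0.4806     1.2774     0.3770]
  [   0.5739     0.4400     0.2010     1.2683]
x = (I − A)⁻¹ d = adj(I−A)·d / det(I−A), with det(I−A) = 0.45650625:
  x_W = (0.687125·425 + 0.113000·100 + 0.040250·275 + 0.229125·725) / 0.45650625 = 480.5125 / 0.45650625 ≈ 1052.59
  x_B = (0.291875·425 + 0.602750·100 + 0.093500·275 + 0.192000·725) / 0.45650625 = 349.234375 / 0.45650625 ≈ 765.02
  x_I = (0.172500·425 + 0.219375·100 + 0.583125·275 + 0.172125·725) / 0.45650625 = 380.40 / 0.45650625 ≈ 833.29
  x_F = (0.262000·425 + 0.200875·100 + 0.091750·275 + 0.579000·725) / 0.45650625 = 576.44375 / 0.45650625 ≈ 1262.73

x_W = 1052.59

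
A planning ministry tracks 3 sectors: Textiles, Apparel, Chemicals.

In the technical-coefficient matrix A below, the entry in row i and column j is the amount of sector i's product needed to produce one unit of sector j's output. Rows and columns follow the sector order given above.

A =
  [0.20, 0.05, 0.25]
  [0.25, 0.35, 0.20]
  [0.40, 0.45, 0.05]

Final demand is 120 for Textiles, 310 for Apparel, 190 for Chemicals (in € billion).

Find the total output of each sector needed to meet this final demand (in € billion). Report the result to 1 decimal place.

x_1 = 465.4, x_2 = 910.5, x_3 = 827.2

I − A =
  [   0.80    -0.05    -0.25]
  [  -0.25     0.65    -0.20]
  [  -0.40    -0.45     0.95]
Cofactors of I−A, C_ij = (−1)^(i+j)·(minor ij) (rows/columns in the sector order above):
  C_11 = (0.65)(0.95) − (-0.20)(-0.45) = 0.5275
  C_12 = −[(-0.25)(0.95) − (-0.20)(-0.40)] = 0.3175
  C_13 = (-0.25)(-0.45) − (0.65)(-0.40) = 0.3725
  C_21 = −[(-0.05)(0.95) − (-0.25)(-0.45)] = 0.1600
  C_22 = (0.80)(0.95) − (-0.25)(-0.40) = 0.6600
  C_23 = −[(0.80)(-0.45) − (-0.05)(-0.40)] = 0.3800
  C_31 = (-0.05)(-0.20) − (-0.25)(0.65) = 0.1725
  C_32 = −[(0.80)(-0.20) − (-0.25)(-0.25)] = 0.2225
  C_33 = (0.80)(0.65) − (-0.05)(-0.25) = 0.5075
det(I−A) = Σ_j (I−A)_1j·C_1j = (0.80)(0.5275) + (-0.05)(0.3175) + (-0.25)(0.3725) = 0.3130
adj(I−A) = Cᵀ =
  [ 0.5275   0.1600   0.1725]
  [ 0.3175   0.6600   0.2225]
  [ 0.3725   0.3800   0.5075]
(I − A)⁻¹ = adj(I−A) / det(I−A) ≈
  [   1.6853     0.5112     0.5511]
  [   1.0144     2.1086     0.7109]
  [   1.1901     1.2141     1.6214]
x = (I − A)⁻¹ d = adj(I−A)·d / det(I−A), with det(I−A) = 0.3130:
  x_1 = (0.5275·120 + 0.1600·310 + 0.1725·190) / 0.3130 = 145.675 / 0.3130 ≈ 465.4
  x_2 = (0.3175·120 + 0.6600·310 + 0.2225·190) / 0.3130 = 284.975 / 0.3130 ≈ 910.5
  x_3 = (0.3725·120 + 0.3800·310 + 0.5075·190) / 0.3130 = 258.925 / 0.3130 ≈ 827.2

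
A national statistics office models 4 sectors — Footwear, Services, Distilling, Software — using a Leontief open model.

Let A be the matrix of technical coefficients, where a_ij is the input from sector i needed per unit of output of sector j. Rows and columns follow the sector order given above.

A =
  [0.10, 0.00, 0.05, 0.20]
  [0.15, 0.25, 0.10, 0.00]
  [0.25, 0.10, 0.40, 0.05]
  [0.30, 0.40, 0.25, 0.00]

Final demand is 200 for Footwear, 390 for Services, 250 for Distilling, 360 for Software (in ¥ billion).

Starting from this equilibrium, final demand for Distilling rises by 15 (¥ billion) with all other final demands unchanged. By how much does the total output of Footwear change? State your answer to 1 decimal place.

Δx_1 = 3.8

I − A =
  [   0.90     0.00    -0.05    -0.20]
  [  -0.15     0.75    -0.10     0.00]
  [  -0.25    -0.10     0.60    -0.05]
  [  -0.30    -0.40    -0.25     1.00]
Compute the cofactors C_ij = (−1)^(i+j)·(3×3 minor ij) of I−A; the adjugate is their transpose:
adj(I−A) = Cᵀ =
  [ 0.428625   0.059000   0.083000   0.089875]
  [ 0.114625   0.467000   0.099000   0.027875]
  [ 0.216750   0.122000   0.618000   0.074250]
  [ 0.228625   0.235000   0.219000   0.385875]
det(I−A) = Σ_j (I−A)_1j·C_1j = (0.90)(0.428625) + (0.00)(0.114625) + (-0.05)(0.216750) + (-0.20)(0.228625) = 0.3292
(I − A)⁻¹ = adj(I−A) / det(I−A) ≈
  [   1.3020     0.1792     0.2521     0.2730]
  [   0.3482     1.4186     0.3007     0.0847]
  [   0.6584     0.3706     1.8773     0.2255]
  [   0.6945     0.7139     0.6652     1.1722]
Δx = (I − A)⁻¹ Δd with Δd having +15 in the Distilling component and 0 elsewhere.
So Δx_1 = L_13 · (+15), where L_13 = adj(I−A)_13 / det(I−A) = 0.083000 / 0.3292.
Δx_1 = 0.083000 × (+15) / 0.3292 = 1.245 / 0.3292 ≈ 3.8.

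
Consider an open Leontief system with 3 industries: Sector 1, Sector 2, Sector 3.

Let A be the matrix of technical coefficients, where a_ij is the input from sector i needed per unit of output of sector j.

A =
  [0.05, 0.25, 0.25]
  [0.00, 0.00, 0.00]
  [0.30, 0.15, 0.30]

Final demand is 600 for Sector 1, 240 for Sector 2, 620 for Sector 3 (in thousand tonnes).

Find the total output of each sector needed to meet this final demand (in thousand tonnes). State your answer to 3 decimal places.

I − A =
  [   0.95    -0.25    -0.25]
  [   0.00     1.00     0.00]
  [  -0.30    -0.15     0.70]
Cofactors of I−A, C_ij = (−1)^(i+j)·(minor ij) (rows/columns in the sector order above):
  C_11 = (1.00)(0.70) − (0.00)(-0.15) = 0.7000
  C_12 = −[(0.00)(0.70) − (0.00)(-0.30)] = 0.0000
  C_13 = (0.00)(-0.15) − (1.00)(-0.30) = 0.3000
  C_21 = −[(-0.25)(0.70) − (-0.25)(-0.15)] = 0.2125
  C_22 = (0.95)(0.70) − (-0.25)(-0.30) = 0.5900
  C_23 = −[(0.95)(-0.15) − (-0.25)(-0.30)] = 0.2175
  C_31 = (-0.25)(0.00) − (-0.25)(1.00) = 0.2500
  C_32 = −[(0.95)(0.00) − (-0.25)(0.00)] = 0.0000
  C_33 = (0.95)(1.00) − (-0.25)(0.00) = 0.9500
det(I−A) = Σ_j (I−A)_1j·C_1j = (0.95)(0.7000) + (-0.25)(0.0000) + (-0.25)(0.3000) = 0.5900
adj(I−A) = Cᵀ =
  [ 0.7000   0.2125   0.2500]
  [ 0.0000   0.5900   0.0000]
  [ 0.3000   0.2175   0.9500]
(I − A)⁻¹ = adj(I−A) / det(I−A) ≈
  [   1.1864     0.3602     0.4237]
  [   0.0000     1.0000     0.0000]
  [   0.5085     0.3686     1.6102]
x = (I − A)⁻¹ d = adj(I−A)·d / det(I−A), with det(I−A) = 0.5900:
  x_1 = (0.7000·600 + 0.2125·240 + 0.2500·620) / 0.5900 = 626.00 / 0.5900 ≈ 1061.017
  x_2 = (0.0000·600 + 0.5900·240 + 0.0000·620) / 0.5900 = 141.60 / 0.5900 = 240.000
  x_3 = (0.3000·600 + 0.2175·240 + 0.9500·620) / 0.5900 = 821.20 / 0.5900 ≈ 1391.864

x_1 = 1061.017, x_2 = 240.000, x_3 = 1391.864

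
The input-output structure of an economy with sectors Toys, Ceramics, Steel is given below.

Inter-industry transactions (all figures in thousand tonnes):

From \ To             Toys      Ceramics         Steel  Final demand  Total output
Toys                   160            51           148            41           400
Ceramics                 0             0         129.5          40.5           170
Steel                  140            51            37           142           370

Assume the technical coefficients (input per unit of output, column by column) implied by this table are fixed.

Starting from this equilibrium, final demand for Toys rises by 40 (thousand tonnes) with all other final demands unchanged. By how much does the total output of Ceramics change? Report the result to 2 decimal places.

Δx_C = 16.32

Technical coefficients a_ij = z_ij / X_j:
  a_TT = 160/400 = 0.40, a_CT = 0/400 = 0.00, a_ST = 140/400 = 0.35
  a_TC = 51/170 = 0.30, a_CC = 0/170 = 0.00, a_SC = 51/170 = 0.30
  a_TS = 148/370 = 0.40, a_CS = 129.5/370 = 0.35, a_SS = 37/370 = 0.10
I − A =
  [   0.60    -0.30    -0.40]
  [   0.00     1.00    -0.35]
  [  -0.35    -0.30     0.90]
Cofactors of I−A, C_ij = (−1)^(i+j)·(minor ij) (rows/columns in the sector order above):
  C_11 = (1.00)(0.90) − (-0.35)(-0.30) = 0.7950
  C_12 = −[(0.00)(0.90) − (-0.35)(-0.35)] = 0.1225
  C_13 = (0.00)(-0.30) − (1.00)(-0.35) = 0.3500
  C_21 = −[(-0.30)(0.90) − (-0.40)(-0.30)] = 0.3900
  C_22 = (0.60)(0.90) − (-0.40)(-0.35) = 0.4000
  C_23 = −[(0.60)(-0.30) − (-0.30)(-0.35)] = 0.2850
  C_31 = (-0.30)(-0.35) − (-0.40)(1.00) = 0.5050
  C_32 = −[(0.60)(-0.35) − (-0.40)(0.00)] = 0.2100
  C_33 = (0.60)(1.00) − (-0.30)(0.00) = 0.6000
det(I−A) = Σ_j (I−A)_1j·C_1j = (0.60)(0.7950) + (-0.30)(0.1225) + (-0.40)(0.3500) = 0.30025
adj(I−A) = Cᵀ =
  [ 0.7950   0.3900   0.5050]
  [ 0.1225   0.4000   0.2100]
  [ 0.3500   0.2850   0.6000]
(I − A)⁻¹ = adj(I−A) / det(I−A) ≈
  [   2.6478     1.2989     1.6819]
  [   0.4080     1.3322     0.6994]
  [   1.1657     0.9492     1.9983]
Δx = (I − A)⁻¹ Δd with Δd having +40 in the Toys component and 0 elsewhere.
So Δx_C = L_CT · (+40), where L_CT = adj(I−A)_CT / det(I−A) = 0.1225 / 0.30025.
Δx_C = 0.1225 × (+40) / 0.30025 = 4.90 / 0.30025 ≈ 16.32.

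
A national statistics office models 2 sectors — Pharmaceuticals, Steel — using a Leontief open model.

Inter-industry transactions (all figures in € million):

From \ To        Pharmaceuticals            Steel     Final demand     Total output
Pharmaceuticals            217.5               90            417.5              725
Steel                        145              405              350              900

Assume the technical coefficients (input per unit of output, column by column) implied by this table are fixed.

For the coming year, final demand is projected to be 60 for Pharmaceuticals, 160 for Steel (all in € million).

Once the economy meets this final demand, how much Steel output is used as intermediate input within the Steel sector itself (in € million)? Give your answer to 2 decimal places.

Technical coefficients a_ij = z_ij / X_j:
  a_11 = 217.5/725 = 0.30, a_21 = 145/725 = 0.20
  a_12 = 90/900 = 0.10, a_22 = 405/900 = 0.45
I − A =
  [   0.70    -0.10]
  [  -0.20     0.55]
det(I−A) = (0.70)(0.55) − (-0.10)(-0.20) = 0.3650
adj(I−A) = [[0.55, 0.10], [0.20, 0.70]]
(I − A)⁻¹ = adj(I−A) / det(I−A) ≈
  [   1.5068     0.2740]
  [   0.5479     1.9178]
First solve x = (I − A)⁻¹ d = adj(I−A)·d / det(I−A); in particular x_2 = (0.20·60 + 0.70·160) / 0.3650 = 124.00 / 0.3650 ≈ 339.7260.
Intermediate flow from 2 to 2: z_22 = a_22 · x_2 = 0.45 × 124.00 / 0.3650 = 55.80 / 0.3650 ≈ 152.88.

z_22 = 152.88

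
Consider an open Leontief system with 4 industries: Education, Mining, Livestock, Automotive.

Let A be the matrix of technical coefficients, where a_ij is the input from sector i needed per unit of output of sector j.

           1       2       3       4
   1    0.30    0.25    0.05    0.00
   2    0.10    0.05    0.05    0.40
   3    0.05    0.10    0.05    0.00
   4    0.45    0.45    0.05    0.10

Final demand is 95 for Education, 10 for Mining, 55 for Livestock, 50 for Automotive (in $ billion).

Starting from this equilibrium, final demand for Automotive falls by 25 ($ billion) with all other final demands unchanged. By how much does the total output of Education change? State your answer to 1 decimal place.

Δx_1 = -6.4

I − A =
  [   0.70    -0.25    -0.05     0.00]
  [  -0.10     0.95    -0.05    -0.40]
  [  -0.05    -0.10     0.95     0.00]
  [  -0.45    -0.45    -0.05     0.90]
Compute the cofactors C_ij = (−1)^(i+j)·(3×3 minor ij) of I−A; the adjugate is their transpose:
adj(I−A) = Cᵀ =
  [ 0.634750   0.218250   0.050000   0.097000]
  [ 0.259750   0.596250   0.059000   0.265000]
  [ 0.060750   0.074250   0.405000   0.033000]
  [ 0.450625   0.411375   0.077000   0.601000]
det(I−A) = Σ_j (I−A)_1j·C_1j = (0.70)(0.634750) + (-0.25)(0.259750) + (-0.05)(0.060750) + (0.00)(0.450625) = 0.37635
(I − A)⁻¹ = adj(I−A) / det(I−A) ≈
  [   1.6866     0.5799     0.1329     0.2577]
  [   0.6902     1.5843     0.1568     0.7041]
  [   0.1614     0.1973     1.0761     0.0877]
  [   1.1974     1.0931     0.2046     1.5969]
Δx = (I − A)⁻¹ Δd with Δd having -25 in the Automotive component and 0 elsewhere.
So Δx_1 = L_14 · (-25), where L_14 = adj(I−A)_14 / det(I−A) = 0.097000 / 0.37635.
Δx_1 = 0.097000 × (-25) / 0.37635 = -2.425 / 0.37635 ≈ -6.4.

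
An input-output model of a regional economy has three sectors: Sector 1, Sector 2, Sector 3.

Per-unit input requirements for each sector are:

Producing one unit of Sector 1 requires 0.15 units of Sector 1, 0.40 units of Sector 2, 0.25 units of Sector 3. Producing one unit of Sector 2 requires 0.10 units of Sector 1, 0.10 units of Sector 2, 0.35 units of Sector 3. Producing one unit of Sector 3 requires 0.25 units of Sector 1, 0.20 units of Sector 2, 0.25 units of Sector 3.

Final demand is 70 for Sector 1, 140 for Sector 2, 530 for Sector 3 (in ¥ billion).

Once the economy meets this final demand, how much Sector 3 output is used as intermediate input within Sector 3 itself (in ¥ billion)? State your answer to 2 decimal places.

I − A =
  [   0.85    -0.10    -0.25]
  [  -0.40     0.90    -0.20]
  [  -0.25    -0.35     0.75]
Cofactors of I−A, C_ij = (−1)^(i+j)·(minor ij) (rows/columns in the sector order above):
  C_11 = (0.90)(0.75) − (-0.20)(-0.35) = 0.6050
  C_12 = −[(-0.40)(0.75) − (-0.20)(-0.25)] = 0.3500
  C_13 = (-0.40)(-0.35) − (0.90)(-0.25) = 0.3650
  C_21 = −[(-0.10)(0.75) − (-0.25)(-0.35)] = 0.1625
  C_22 = (0.85)(0.75) − (-0.25)(-0.25) = 0.5750
  C_23 = −[(0.85)(-0.35) − (-0.10)(-0.25)] = 0.3225
  C_31 = (-0.10)(-0.20) − (-0.25)(0.90) = 0.2450
  C_32 = −[(0.85)(-0.20) − (-0.25)(-0.40)] = 0.2700
  C_33 = (0.85)(0.90) − (-0.10)(-0.40) = 0.7250
det(I−A) = Σ_j (I−A)_1j·C_1j = (0.85)(0.6050) + (-0.10)(0.3500) + (-0.25)(0.3650) = 0.3880
adj(I−A) = Cᵀ =
  [ 0.6050   0.1625   0.2450]
  [ 0.3500   0.5750   0.2700]
  [ 0.3650   0.3225   0.7250]
(I − A)⁻¹ = adj(I−A) / det(I−A) ≈
  [   1.5593     0.4188     0.6314]
  [   0.9021     1.4820     0.6959]
  [   0.9407     0.8312     1.8686]
First solve x = (I − A)⁻¹ d = adj(I−A)·d / det(I−A); in particular x_3 = (0.3650·70 + 0.3225·140 + 0.7250·530) / 0.3880 = 454.95 / 0.3880 ≈ 1172.5515.
Intermediate flow from 3 to 3: z_33 = a_33 · x_3 = 0.25 × 454.95 / 0.3880 = 113.7375 / 0.3880 ≈ 293.14.

z_33 = 293.14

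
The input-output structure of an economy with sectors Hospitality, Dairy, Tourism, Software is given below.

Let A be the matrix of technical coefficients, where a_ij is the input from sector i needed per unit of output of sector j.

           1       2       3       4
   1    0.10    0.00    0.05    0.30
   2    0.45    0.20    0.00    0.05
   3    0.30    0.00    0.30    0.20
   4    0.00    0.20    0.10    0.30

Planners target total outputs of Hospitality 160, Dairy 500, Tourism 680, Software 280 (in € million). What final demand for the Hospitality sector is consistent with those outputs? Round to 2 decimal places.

d_1 = 26.00

I − A =
  [   0.90     0.00    -0.05    -0.30]
  [  -0.45     0.80     0.00    -0.05]
  [  -0.30     0.00     0.70    -0.20]
  [   0.00    -0.20    -0.10     0.70]
d = (I − A) x:
  d_1 = (+0.90)·160 + (+0.00)·500 + (-0.05)·680 + (-0.30)·280 = 26.00
  d_2 = (-0.45)·160 + (+0.80)·500 + (+0.00)·680 + (-0.05)·280 = 314.00
  d_3 = (-0.30)·160 + (+0.00)·500 + (+0.70)·680 + (-0.20)·280 = 372.00
  d_4 = (+0.00)·160 + (-0.20)·500 + (-0.10)·680 + (+0.70)·280 = 28.00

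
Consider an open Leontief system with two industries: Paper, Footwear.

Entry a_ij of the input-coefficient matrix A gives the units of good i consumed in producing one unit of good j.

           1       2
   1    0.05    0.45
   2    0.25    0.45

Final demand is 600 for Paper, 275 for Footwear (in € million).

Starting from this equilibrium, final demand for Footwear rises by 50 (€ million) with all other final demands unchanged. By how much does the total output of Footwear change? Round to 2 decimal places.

Δx_2 = 115.85

I − A =
  [   0.95    -0.45]
  [  -0.25     0.55]
det(I−A) = (0.95)(0.55) − (-0.45)(-0.25) = 0.4100
adj(I−A) = [[0.55, 0.45], [0.25, 0.95]]
(I − A)⁻¹ = adj(I−A) / det(I−A) ≈
  [   1.3415     1.0976]
  [   0.6098     2.3171]
Δx = (I − A)⁻¹ Δd with Δd having +50 in the Footwear component and 0 elsewhere.
So Δx_2 = L_22 · (+50), where L_22 = adj(I−A)_22 / det(I−A) = 0.95 / 0.4100.
Δx_2 = 0.95 × (+50) / 0.4100 = 47.50 / 0.4100 ≈ 115.85.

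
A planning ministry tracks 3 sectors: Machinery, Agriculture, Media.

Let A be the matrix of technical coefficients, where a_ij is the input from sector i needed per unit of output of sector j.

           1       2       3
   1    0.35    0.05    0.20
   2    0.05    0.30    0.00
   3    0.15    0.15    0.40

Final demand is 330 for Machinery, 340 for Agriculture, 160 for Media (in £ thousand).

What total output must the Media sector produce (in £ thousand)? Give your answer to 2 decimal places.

I − A =
  [   0.65    -0.05    -0.20]
  [  -0.05     0.70     0.00]
  [  -0.15    -0.15     0.60]
Cofactors of I−A, C_ij = (−1)^(i+j)·(minor ij) (rows/columns in the sector order above):
  C_11 = (0.70)(0.60) − (0.00)(-0.15) = 0.4200
  C_12 = −[(-0.05)(0.60) − (0.00)(-0.15)] = 0.0300
  C_13 = (-0.05)(-0.15) − (0.70)(-0.15) = 0.1125
  C_21 = −[(-0.05)(0.60) − (-0.20)(-0.15)] = 0.0600
  C_22 = (0.65)(0.60) − (-0.20)(-0.15) = 0.3600
  C_23 = −[(0.65)(-0.15) − (-0.05)(-0.15)] = 0.1050
  C_31 = (-0.05)(0.00) − (-0.20)(0.70) = 0.1400
  C_32 = −[(0.65)(0.00) − (-0.20)(-0.05)] = 0.0100
  C_33 = (0.65)(0.70) − (-0.05)(-0.05) = 0.4525
det(I−A) = Σ_j (I−A)_1j·C_1j = (0.65)(0.4200) + (-0.05)(0.0300) + (-0.20)(0.1125) = 0.2490
adj(I−A) = Cᵀ =
  [ 0.4200   0.0600   0.1400]
  [ 0.0300   0.3600   0.0100]
  [ 0.1125   0.1050   0.4525]
(I − A)⁻¹ = adj(I−A) / det(I−A) ≈
  [   1.6867     0.2410     0.5622]
  [   0.1205     1.4458     0.0402]
  [   0.4518     0.4217     1.8173]
x = (I − A)⁻¹ d = adj(I−A)·d / det(I−A), with det(I−A) = 0.2490:
  x_1 = (0.4200·330 + 0.0600·340 + 0.1400·160) / 0.2490 = 181.40 / 0.2490 ≈ 728.51
  x_2 = (0.0300·330 + 0.3600·340 + 0.0100·160) / 0.2490 = 133.90 / 0.2490 ≈ 537.75
  x_3 = (0.1125·330 + 0.1050·340 + 0.4525·160) / 0.2490 = 145.225 / 0.2490 ≈ 583.23

x_3 = 583.23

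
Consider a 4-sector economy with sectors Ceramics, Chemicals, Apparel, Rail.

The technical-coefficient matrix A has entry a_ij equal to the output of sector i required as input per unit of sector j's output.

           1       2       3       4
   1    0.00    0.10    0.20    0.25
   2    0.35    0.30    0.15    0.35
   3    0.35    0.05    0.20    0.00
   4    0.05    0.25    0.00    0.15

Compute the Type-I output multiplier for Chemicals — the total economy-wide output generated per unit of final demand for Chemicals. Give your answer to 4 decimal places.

I − A =
  [   1.00    -0.10    -0.20    -0.25]
  [  -0.35     0.70    -0.15    -0.35]
  [  -0.35    -0.05     0.80     0.00]
  [  -0.05    -0.25     0.00     0.85]
Compute the cofactors C_ij = (−1)^(i+j)·(3×3 minor ij) of I−A; the adjugate is their transpose:
adj(I−A) = Cᵀ =
  [ 0.399625   0.126500   0.123625   0.169625]
  [ 0.296625   0.610500   0.188625   0.338625]
  [ 0.193375   0.093500   0.445375   0.095375]
  [ 0.110750   0.187000   0.062750   0.466750]
det(I−A) = Σ_j (I−A)_1j·C_1j = (1.00)(0.399625) + (-0.10)(0.296625) + (-0.20)(0.193375) + (-0.25)(0.110750) = 0.3036
(I − A)⁻¹ = adj(I−A) / det(I−A) ≈
  [   1.31629     0.41667     0.40720     0.55871]
  [   0.97703     2.01087     0.62129     1.11537]
  [   0.63694     0.30797     1.46698     0.31415]
  [   0.36479     0.61594     0.20669     1.53738]
The output multiplier for sector j is the column-j sum of the Leontief inverse (I − A)⁻¹ = adj(I−A) / det(I−A).
Column 2 of adj(I−A): (0.126500, 0.610500, 0.093500, 0.187000); det(I−A) = 0.3036.
m_2 = (0.126500 + 0.610500 + 0.093500 + 0.187000) / 0.3036 = 1.0175 / 0.3036 ≈ 3.3514.

m_2 = 3.3514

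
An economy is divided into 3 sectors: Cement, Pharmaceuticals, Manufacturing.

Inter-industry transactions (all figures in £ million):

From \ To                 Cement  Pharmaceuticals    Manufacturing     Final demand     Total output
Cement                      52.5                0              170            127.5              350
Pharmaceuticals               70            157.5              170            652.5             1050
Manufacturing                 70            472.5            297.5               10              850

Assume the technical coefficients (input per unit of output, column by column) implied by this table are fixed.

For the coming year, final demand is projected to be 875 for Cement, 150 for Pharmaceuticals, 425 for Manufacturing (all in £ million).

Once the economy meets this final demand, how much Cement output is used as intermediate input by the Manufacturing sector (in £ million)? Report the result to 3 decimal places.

z_CM = 347.050

Technical coefficients a_ij = z_ij / X_j:
  a_CC = 52.5/350 = 0.15, a_PC = 70/350 = 0.20, a_MC = 70/350 = 0.20
  a_CP = 0/1050 = 0.00, a_PP = 157.5/1050 = 0.15, a_MP = 472.5/1050 = 0.45
  a_CM = 170/850 = 0.20, a_PM = 170/850 = 0.20, a_MM = 297.5/850 = 0.35
I − A =
  [   0.85     0.00    -0.20]
  [  -0.20     0.85    -0.20]
  [  -0.20    -0.45     0.65]
Cofactors of I−A, C_ij = (−1)^(i+j)·(minor ij) (rows/columns in the sector order above):
  C_11 = (0.85)(0.65) − (-0.20)(-0.45) = 0.4625
  C_12 = −[(-0.20)(0.65) − (-0.20)(-0.20)] = 0.1700
  C_13 = (-0.20)(-0.45) − (0.85)(-0.20) = 0.2600
  C_21 = −[(0.00)(0.65) − (-0.20)(-0.45)] = 0.0900
  C_22 = (0.85)(0.65) − (-0.20)(-0.20) = 0.5125
  C_23 = −[(0.85)(-0.45) − (0.00)(-0.20)] = 0.3825
  C_31 = (0.00)(-0.20) − (-0.20)(0.85) = 0.1700
  C_32 = −[(0.85)(-0.20) − (-0.20)(-0.20)] = 0.2100
  C_33 = (0.85)(0.85) − (0.00)(-0.20) = 0.7225
det(I−A) = Σ_j (I−A)_1j·C_1j = (0.85)(0.4625) + (0.00)(0.1700) + (-0.20)(0.2600) = 0.341125
adj(I−A) = Cᵀ =
  [ 0.4625   0.0900   0.1700]
  [ 0.1700   0.5125   0.2100]
  [ 0.2600   0.3825   0.7225]
(I − A)⁻¹ = adj(I−A) / det(I−A) ≈
  [   1.3558     0.2638     0.4984]
  [   0.4984     1.5024     0.6156]
  [   0.7622     1.1213     2.1180]
First solve x = (I − A)⁻¹ d = adj(I−A)·d / det(I−A); in particular x_M = (0.2600·875 + 0.3825·150 + 0.7225·425) / 0.341125 = 591.9375 / 0.341125 ≈ 1735.25101.
Intermediate flow from C to M: z_CM = a_CM · x_M = 0.20 × 591.9375 / 0.341125 = 118.3875 / 0.341125 ≈ 347.050.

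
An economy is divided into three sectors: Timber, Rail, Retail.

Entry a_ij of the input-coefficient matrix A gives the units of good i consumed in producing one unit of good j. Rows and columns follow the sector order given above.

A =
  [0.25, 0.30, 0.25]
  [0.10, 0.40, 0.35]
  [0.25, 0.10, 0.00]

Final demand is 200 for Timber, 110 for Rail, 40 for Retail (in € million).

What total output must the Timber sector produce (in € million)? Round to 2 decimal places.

x_1 = 485.34

I − A =
  [   0.75    -0.30    -0.25]
  [  -0.10     0.60    -0.35]
  [  -0.25    -0.10     1.00]
Cofactors of I−A, C_ij = (−1)^(i+j)·(minor ij) (rows/columns in the sector order above):
  C_11 = (0.60)(1.00) − (-0.35)(-0.10) = 0.5650
  C_12 = −[(-0.10)(1.00) − (-0.35)(-0.25)] = 0.1875
  C_13 = (-0.10)(-0.10) − (0.60)(-0.25) = 0.1600
  C_21 = −[(-0.30)(1.00) − (-0.25)(-0.10)] = 0.3250
  C_22 = (0.75)(1.00) − (-0.25)(-0.25) = 0.6875
  C_23 = −[(0.75)(-0.10) − (-0.30)(-0.25)] = 0.1500
  C_31 = (-0.30)(-0.35) − (-0.25)(0.60) = 0.2550
  C_32 = −[(0.75)(-0.35) − (-0.25)(-0.10)] = 0.2875
  C_33 = (0.75)(0.60) − (-0.30)(-0.10) = 0.4200
det(I−A) = Σ_j (I−A)_1j·C_1j = (0.75)(0.5650) + (-0.30)(0.1875) + (-0.25)(0.1600) = 0.3275
adj(I−A) = Cᵀ =
  [ 0.5650   0.3250   0.2550]
  [ 0.1875   0.6875   0.2875]
  [ 0.1600   0.1500   0.4200]
(I − A)⁻¹ = adj(I−A) / det(I−A) ≈
  [   1.7252     0.9924     0.7786]
  [   0.5725     2.0992     0.8779]
  [   0.4885     0.4580     1.2824]
x = (I − A)⁻¹ d = adj(I−A)·d / det(I−A), with det(I−A) = 0.3275:
  x_1 = (0.5650·200 + 0.3250·110 + 0.2550·40) / 0.3275 = 158.95 / 0.3275 ≈ 485.34
  x_2 = (0.1875·200 + 0.6875·110 + 0.2875·40) / 0.3275 = 124.625 / 0.3275 ≈ 380.53
  x_3 = (0.1600·200 + 0.1500·110 + 0.4200·40) / 0.3275 = 65.30 / 0.3275 ≈ 199.39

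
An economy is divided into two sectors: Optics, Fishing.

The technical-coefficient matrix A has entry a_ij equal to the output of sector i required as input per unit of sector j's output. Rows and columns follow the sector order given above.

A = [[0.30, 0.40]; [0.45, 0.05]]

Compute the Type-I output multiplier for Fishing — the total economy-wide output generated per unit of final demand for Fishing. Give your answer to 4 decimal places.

I − A =
  [   0.70    -0.40]
  [  -0.45     0.95]
det(I−A) = (0.70)(0.95) − (-0.40)(-0.45) = 0.4850
adj(I−A) = [[0.95, 0.40], [0.45, 0.70]]
(I − A)⁻¹ = adj(I−A) / det(I−A) ≈
  [   1.95876     0.82474]
  [   0.92784     1.44330]
The output multiplier for sector j is the column-j sum of the Leontief inverse (I − A)⁻¹ = adj(I−A) / det(I−A).
Column F of adj(I−A): (0.40, 0.70); det(I−A) = 0.4850.
m_F = (0.40 + 0.70) / 0.4850 = 1.10 / 0.4850 ≈ 2.2680.

m_F = 2.2680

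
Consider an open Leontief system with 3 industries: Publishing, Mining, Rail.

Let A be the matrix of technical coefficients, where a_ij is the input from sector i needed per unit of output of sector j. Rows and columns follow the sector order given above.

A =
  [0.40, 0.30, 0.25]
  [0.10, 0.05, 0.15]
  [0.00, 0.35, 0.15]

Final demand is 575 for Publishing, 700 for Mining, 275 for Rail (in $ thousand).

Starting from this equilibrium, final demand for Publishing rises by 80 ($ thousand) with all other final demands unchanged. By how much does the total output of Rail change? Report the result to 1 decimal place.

Δx_R = 6.7

I − A =
  [   0.60    -0.30    -0.25]
  [  -0.10     0.95    -0.15]
  [   0.00    -0.35     0.85]
Cofactors of I−A, C_ij = (−1)^(i+j)·(minor ij) (rows/columns in the sector order above):
  C_11 = (0.95)(0.85) − (-0.15)(-0.35) = 0.7550
  C_12 = −[(-0.10)(0.85) − (-0.15)(0.00)] = 0.0850
  C_13 = (-0.10)(-0.35) − (0.95)(0.00) = 0.0350
  C_21 = −[(-0.30)(0.85) − (-0.25)(-0.35)] = 0.3425
  C_22 = (0.60)(0.85) − (-0.25)(0.00) = 0.5100
  C_23 = −[(0.60)(-0.35) − (-0.30)(0.00)] = 0.2100
  C_31 = (-0.30)(-0.15) − (-0.25)(0.95) = 0.2825
  C_32 = −[(0.60)(-0.15) − (-0.25)(-0.10)] = 0.1150
  C_33 = (0.60)(0.95) − (-0.30)(-0.10) = 0.5400
det(I−A) = Σ_j (I−A)_1j·C_1j = (0.60)(0.7550) + (-0.30)(0.0850) + (-0.25)(0.0350) = 0.41875
adj(I−A) = Cᵀ =
  [ 0.7550   0.3425   0.2825]
  [ 0.0850   0.5100   0.1150]
  [ 0.0350   0.2100   0.5400]
(I − A)⁻¹ = adj(I−A) / det(I−A) ≈
  [   1.8030     0.8179     0.6746]
  [   0.2030     1.2179     0.2746]
  [   0.0836     0.5015     1.2896]
Δx = (I − A)⁻¹ Δd with Δd having +80 in the Publishing component and 0 elsewhere.
So Δx_R = L_RP · (+80), where L_RP = adj(I−A)_RP / det(I−A) = 0.0350 / 0.41875.
Δx_R = 0.0350 × (+80) / 0.41875 = 2.80 / 0.41875 ≈ 6.7.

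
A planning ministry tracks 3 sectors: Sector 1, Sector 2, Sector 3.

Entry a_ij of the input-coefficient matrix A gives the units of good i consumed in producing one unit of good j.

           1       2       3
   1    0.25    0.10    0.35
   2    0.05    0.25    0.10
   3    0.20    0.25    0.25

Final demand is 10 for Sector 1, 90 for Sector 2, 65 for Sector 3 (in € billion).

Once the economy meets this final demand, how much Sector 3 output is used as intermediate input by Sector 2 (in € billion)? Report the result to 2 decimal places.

z_32 = 37.38

I − A =
  [   0.75    -0.10    -0.35]
  [  -0.05     0.75    -0.10]
  [  -0.20    -0.25     0.75]
Cofactors of I−A, C_ij = (−1)^(i+j)·(minor ij) (rows/columns in the sector order above):
  C_11 = (0.75)(0.75) − (-0.10)(-0.25) = 0.5375
  C_12 = −[(-0.05)(0.75) − (-0.10)(-0.20)] = 0.0575
  C_13 = (-0.05)(-0.25) − (0.75)(-0.20) = 0.1625
  C_21 = −[(-0.10)(0.75) − (-0.35)(-0.25)] = 0.1625
  C_22 = (0.75)(0.75) − (-0.35)(-0.20) = 0.4925
  C_23 = −[(0.75)(-0.25) − (-0.10)(-0.20)] = 0.2075
  C_31 = (-0.10)(-0.10) − (-0.35)(0.75) = 0.2725
  C_32 = −[(0.75)(-0.10) − (-0.35)(-0.05)] = 0.0925
  C_33 = (0.75)(0.75) − (-0.10)(-0.05) = 0.5575
det(I−A) = Σ_j (I−A)_1j·C_1j = (0.75)(0.5375) + (-0.10)(0.0575) + (-0.35)(0.1625) = 0.3405
adj(I−A) = Cᵀ =
  [ 0.5375   0.1625   0.2725]
  [ 0.0575   0.4925   0.0925]
  [ 0.1625   0.2075   0.5575]
(I − A)⁻¹ = adj(I−A) / det(I−A) ≈
  [   1.5786     0.4772     0.8003]
  [   0.1689     1.4464     0.2717]
  [   0.4772     0.6094     1.6373]
First solve x = (I − A)⁻¹ d = adj(I−A)·d / det(I−A); in particular x_2 = (0.0575·10 + 0.4925·90 + 0.0925·65) / 0.3405 = 50.9125 / 0.3405 ≈ 149.5228.
Intermediate flow from 3 to 2: z_32 = a_32 · x_2 = 0.25 × 50.9125 / 0.3405 = 12.728125 / 0.3405 ≈ 37.38.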